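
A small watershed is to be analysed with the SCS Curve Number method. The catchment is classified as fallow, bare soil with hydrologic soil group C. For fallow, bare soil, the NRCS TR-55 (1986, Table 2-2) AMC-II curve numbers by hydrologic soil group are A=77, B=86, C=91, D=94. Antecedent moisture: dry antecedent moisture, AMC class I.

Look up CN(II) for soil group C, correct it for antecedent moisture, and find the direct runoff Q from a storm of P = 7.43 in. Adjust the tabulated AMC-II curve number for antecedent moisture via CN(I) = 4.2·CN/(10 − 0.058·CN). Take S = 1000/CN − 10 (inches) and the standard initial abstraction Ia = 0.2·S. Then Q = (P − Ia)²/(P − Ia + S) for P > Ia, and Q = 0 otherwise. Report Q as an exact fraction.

NRCS table: fallow, bare soil, soil group C → CN(II) = 91
Adjust CN=91 to AMC I: 4.2·91/(10 − 0.058·91) → (1911/5) ÷ (2361/500) = 63700/787 ≈ 80.940
Max retention: S = 1000/(63700/787) − 10 = 1500/637 in (≈ 2.355 in)
Ia = 0.2·(1500/637) = 300/637 in ≈ 0.471 in
Since P=7.430 > Ia=0.471: effective rainfall P−Ia = 443291/63700 in
Runoff Q = (P−Ia)²/(P−Ia+S) = (6.959)²/(6.959+2.355) = 196506910681/37792636700 ≈ 5.200 in

Q = 196506910681/37792636700 in ≈ 5.200 in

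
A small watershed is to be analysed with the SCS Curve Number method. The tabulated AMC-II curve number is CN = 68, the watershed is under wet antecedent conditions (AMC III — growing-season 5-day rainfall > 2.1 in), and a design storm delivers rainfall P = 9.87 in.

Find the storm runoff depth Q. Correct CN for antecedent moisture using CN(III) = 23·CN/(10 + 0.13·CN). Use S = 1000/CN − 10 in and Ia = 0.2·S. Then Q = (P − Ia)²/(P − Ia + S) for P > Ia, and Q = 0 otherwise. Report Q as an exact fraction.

Adjust CN=68 to AMC III: 23·68/(10 + 0.13·68) → 1564 ÷ (471/25) = 39100/471 ≈ 83.015
Retention S: 1000/CN − 10 with CN=83.015 → S = 800/391 ≈ 2.046 in
Initial abstraction Ia = S/5 = (800/391)/5 = 160/391 ≈ 0.409 in
Since P=9.870 > Ia=0.409: effective rainfall P−Ia = 369917/39100 in
Q = (369917/39100)²/((369917/39100) + 800/391) = (136838586889/1528810000)/(449917/39100) = 136838586889/17591754700 in ≈ 7.779 in

Q = 136838586889/17591754700 in ≈ 7.779 in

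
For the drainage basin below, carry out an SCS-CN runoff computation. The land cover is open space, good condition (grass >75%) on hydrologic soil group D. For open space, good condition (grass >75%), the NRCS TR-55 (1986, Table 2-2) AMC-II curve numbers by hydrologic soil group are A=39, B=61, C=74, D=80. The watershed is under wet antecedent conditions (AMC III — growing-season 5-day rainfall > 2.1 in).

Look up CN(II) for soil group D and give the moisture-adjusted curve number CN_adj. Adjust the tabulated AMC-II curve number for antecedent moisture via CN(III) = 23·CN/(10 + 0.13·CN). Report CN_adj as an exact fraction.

NRCS table: open space, good condition (grass >75%), soil group D → CN(II) = 80
Wet (AMC III): CN(III) = 23·80/(10 + 0.13·80) = 1840/(102/5) = 4600/51 ≈ 90.196

CN_adj = 4600/51 ≈ 90.196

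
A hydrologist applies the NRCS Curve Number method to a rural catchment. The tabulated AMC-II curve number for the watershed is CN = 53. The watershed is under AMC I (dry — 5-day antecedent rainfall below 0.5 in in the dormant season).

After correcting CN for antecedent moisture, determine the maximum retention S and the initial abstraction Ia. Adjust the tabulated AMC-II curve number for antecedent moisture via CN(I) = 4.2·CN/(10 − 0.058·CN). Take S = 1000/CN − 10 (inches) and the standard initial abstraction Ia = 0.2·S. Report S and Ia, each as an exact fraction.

Adjust CN=53 to AMC I: 4.2·53/(10 − 0.058·53) → (1113/5) ÷ (3463/500) = 111300/3463 ≈ 32.140
Retention S: 1000/CN − 10 with CN=32.140 → S = 23500/1113 ≈ 21.114 in
Ia = 0.2S: 0.2·21.114 = 4.223 in (exactly 4700/1113)

S = 23500/1113 in ≈ 21.114 in; Ia = 4700/1113 in ≈ 4.223 in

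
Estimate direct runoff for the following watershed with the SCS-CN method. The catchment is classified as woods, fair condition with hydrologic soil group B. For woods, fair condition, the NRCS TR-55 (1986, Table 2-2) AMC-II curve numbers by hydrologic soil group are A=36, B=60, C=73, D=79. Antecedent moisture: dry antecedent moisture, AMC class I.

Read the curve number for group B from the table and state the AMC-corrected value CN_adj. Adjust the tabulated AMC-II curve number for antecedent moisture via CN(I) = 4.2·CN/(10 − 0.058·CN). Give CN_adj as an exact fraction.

CN_adj = 6300/163 ≈ 38.650

NRCS table: woods, fair condition, soil group B → CN(II) = 60
Adjust CN=60 to AMC I: 4.2·60/(10 − 0.058·60) → 252 ÷ (163/25) = 6300/163 ≈ 38.650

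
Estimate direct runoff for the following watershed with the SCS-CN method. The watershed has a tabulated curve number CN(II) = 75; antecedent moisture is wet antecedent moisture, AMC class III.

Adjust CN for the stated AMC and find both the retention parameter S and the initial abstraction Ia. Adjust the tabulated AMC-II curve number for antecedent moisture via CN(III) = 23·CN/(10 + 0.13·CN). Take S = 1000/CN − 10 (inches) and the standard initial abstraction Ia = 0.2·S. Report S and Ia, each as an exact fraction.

Wet (AMC III): CN(III) = 23·75/(10 + 0.13·75) = 1725/(79/4) = 6900/79 ≈ 87.342
Retention S: 1000/CN − 10 with CN=87.342 → S = 100/69 ≈ 1.449 in
Initial abstraction Ia = S/5 = (100/69)/5 = 20/69 ≈ 0.290 in

S = 100/69 in ≈ 1.449 in; Ia = 20/69 in ≈ 0.290 in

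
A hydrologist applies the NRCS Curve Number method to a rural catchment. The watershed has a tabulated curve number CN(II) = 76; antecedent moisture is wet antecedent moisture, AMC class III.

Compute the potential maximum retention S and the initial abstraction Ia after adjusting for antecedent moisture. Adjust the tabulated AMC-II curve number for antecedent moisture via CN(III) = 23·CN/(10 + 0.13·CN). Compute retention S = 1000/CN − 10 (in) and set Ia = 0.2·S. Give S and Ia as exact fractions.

S = 600/437 in ≈ 1.373 in; Ia = 120/437 in ≈ 0.275 in

CN(III) from CN(II)=76: (23·76)/(10 + 0.13·76) = 43700/497 ≈ 87.928
Retention S: 1000/CN − 10 with CN=87.928 → S = 600/437 ≈ 1.373 in
Ia = 0.2·(600/437) = 120/437 in ≈ 0.275 in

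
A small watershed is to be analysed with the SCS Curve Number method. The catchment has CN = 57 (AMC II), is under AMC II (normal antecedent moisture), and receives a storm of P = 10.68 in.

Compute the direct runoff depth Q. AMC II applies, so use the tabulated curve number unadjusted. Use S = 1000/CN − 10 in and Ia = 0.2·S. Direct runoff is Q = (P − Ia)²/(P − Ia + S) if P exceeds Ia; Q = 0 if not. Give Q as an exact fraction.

Q = 170798761/33942075 in ≈ 5.032 in

CN(II) = 57; AMC II needs no correction.
S = 1000/57 − 10 = 430/57 in ≈ 7.544 in
Ia = 0.2·(430/57) = 86/57 in ≈ 1.509 in
Since P=10.680 > Ia=1.509: effective rainfall P−Ia = 13069/1425 in
Q = (13069/1425)²/((13069/1425) + 430/57) = (170798761/2030625)/(23819/1425) = 170798761/33942075 in ≈ 5.032 in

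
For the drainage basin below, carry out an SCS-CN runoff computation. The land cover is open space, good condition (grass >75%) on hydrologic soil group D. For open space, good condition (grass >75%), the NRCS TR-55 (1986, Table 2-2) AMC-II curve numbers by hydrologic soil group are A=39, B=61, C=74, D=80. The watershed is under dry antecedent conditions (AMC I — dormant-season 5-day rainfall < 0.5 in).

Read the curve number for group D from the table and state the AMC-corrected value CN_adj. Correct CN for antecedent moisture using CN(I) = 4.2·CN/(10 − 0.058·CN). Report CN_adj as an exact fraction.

CN_adj = 4200/67 ≈ 62.687

NRCS table: open space, good condition (grass >75%), soil group D → CN(II) = 80
Dry (AMC I): CN(I) = 4.2·80/(10 − 0.058·80) = 336/(134/25) = 4200/67 ≈ 62.687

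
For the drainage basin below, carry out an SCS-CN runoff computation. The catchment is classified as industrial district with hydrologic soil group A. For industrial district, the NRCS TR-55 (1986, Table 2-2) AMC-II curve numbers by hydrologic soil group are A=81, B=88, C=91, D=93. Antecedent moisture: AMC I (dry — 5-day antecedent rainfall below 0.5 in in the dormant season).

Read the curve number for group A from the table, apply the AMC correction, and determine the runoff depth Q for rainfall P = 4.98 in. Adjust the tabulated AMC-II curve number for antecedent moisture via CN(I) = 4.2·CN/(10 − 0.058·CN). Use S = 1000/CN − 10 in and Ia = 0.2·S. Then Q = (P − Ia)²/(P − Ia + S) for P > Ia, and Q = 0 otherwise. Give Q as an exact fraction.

NRCS table: industrial district, soil group A → CN(II) = 81
Adjust CN=81 to AMC I: 4.2·81/(10 − 0.058·81) → (1701/5) ÷ (2651/500) = 170100/2651 ≈ 64.164
Max retention: S = 1000/(170100/2651) − 10 = 9500/1701 in (≈ 5.585 in)
Initial abstraction Ia = S/5 = (9500/1701)/5 = 1900/1701 ≈ 1.117 in
Excess rainfall: 4.980 − 1.117 = 3.863 in; P > Ia so Q > 0
Q: (328549/85050)² ÷ (803549/85050) = 107944445401/68341842450 in (≈ 1.579 in)

Q = 107944445401/68341842450 in ≈ 1.579 in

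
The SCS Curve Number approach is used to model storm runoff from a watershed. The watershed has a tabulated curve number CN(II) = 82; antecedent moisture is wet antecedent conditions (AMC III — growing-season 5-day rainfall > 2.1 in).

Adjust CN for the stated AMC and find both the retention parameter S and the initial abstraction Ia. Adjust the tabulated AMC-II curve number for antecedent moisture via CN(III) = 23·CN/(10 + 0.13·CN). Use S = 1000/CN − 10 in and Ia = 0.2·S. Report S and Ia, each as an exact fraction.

Adjust CN=82 to AMC III: 23·82/(10 + 0.13·82) → 1886 ÷ (1033/50) = 94300/1033 ≈ 91.288
Retention S: 1000/CN − 10 with CN=91.288 → S = 900/943 ≈ 0.954 in
Ia = 0.2·(900/943) = 180/943 in ≈ 0.191 in

S = 900/943 in ≈ 0.954 in; Ia = 180/943 in ≈ 0.191 in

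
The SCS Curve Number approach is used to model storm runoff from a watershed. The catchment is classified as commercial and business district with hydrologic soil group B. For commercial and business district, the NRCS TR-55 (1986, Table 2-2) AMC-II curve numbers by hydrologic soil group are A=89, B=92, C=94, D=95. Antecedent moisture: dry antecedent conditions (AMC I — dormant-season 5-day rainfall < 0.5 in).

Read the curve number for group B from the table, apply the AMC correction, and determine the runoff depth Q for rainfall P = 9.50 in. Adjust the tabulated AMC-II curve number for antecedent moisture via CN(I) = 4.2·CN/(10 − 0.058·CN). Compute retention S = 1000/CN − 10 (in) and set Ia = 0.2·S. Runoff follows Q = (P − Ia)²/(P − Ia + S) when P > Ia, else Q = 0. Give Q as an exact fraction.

NRCS table: commercial and business district, soil group B → CN(II) = 92
Dry (AMC I): CN(I) = 4.2·92/(10 − 0.058·92) = (1932/5)/(583/125) = 48300/583 ≈ 82.847
Max retention: S = 1000/(48300/583) − 10 = 1000/483 in (≈ 2.070 in)
Ia = 0.2·(1000/483) = 200/483 in ≈ 0.414 in
Since P=9.500 > Ia=0.414: effective rainfall P−Ia = 8777/966 in
Q = (8777/966)²/((8777/966) + 1000/483) = (77035729/933156)/(10777/966) = 77035729/10410582 in ≈ 7.400 in

Q = 77035729/10410582 in ≈ 7.400 in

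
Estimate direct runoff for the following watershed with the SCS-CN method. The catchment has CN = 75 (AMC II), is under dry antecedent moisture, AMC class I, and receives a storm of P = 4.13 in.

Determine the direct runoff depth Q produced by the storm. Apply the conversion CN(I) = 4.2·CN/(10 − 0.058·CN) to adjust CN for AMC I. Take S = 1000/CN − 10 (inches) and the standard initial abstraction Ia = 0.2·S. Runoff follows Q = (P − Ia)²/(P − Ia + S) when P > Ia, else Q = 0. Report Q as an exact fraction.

Dry (AMC I): CN(I) = 4.2·75/(10 − 0.058·75) = 315/(113/20) = 6300/113 ≈ 55.752
Retention S: 1000/CN − 10 with CN=55.752 → S = 500/63 ≈ 7.937 in
Initial abstraction Ia = S/5 = (500/63)/5 = 100/63 ≈ 1.587 in
Excess rainfall: 4.130 − 1.587 = 2.543 in; P > Ia so Q > 0
Q: (16019/6300)² ÷ (66019/6300) = 256608361/415919700 in (≈ 0.617 in)

Q = 256608361/415919700 in ≈ 0.617 in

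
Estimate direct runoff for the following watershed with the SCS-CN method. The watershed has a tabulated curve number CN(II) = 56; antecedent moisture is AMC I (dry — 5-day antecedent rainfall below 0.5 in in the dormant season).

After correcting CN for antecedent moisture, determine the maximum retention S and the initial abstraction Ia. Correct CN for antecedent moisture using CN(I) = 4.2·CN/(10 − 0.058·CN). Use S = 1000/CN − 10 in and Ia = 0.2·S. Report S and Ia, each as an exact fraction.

Adjust CN=56 to AMC I: 4.2·56/(10 − 0.058·56) → (1176/5) ÷ (844/125) = 7350/211 ≈ 34.834
Max retention: S = 1000/(7350/211) − 10 = 2750/147 in (≈ 18.707 in)
Ia = 0.2·(2750/147) = 550/147 in ≈ 3.741 in

S = 2750/147 in ≈ 18.707 in; Ia = 550/147 in ≈ 3.741 in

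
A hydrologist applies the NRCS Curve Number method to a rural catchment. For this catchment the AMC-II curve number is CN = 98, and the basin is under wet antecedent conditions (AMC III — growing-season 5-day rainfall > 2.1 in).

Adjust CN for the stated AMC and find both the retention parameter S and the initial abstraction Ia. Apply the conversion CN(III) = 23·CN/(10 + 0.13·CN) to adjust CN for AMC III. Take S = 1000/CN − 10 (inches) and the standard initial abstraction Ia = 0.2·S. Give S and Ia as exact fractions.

Wet (AMC III): CN(III) = 23·98/(10 + 0.13·98) = 2254/(1137/50) = 112700/1137 ≈ 99.120
S = 1000/(112700/1137) − 10 = 100/1127 in ≈ 0.089 in
Ia = 0.2·(100/1127) = 20/1127 in ≈ 0.018 in

S = 100/1127 in ≈ 0.089 in; Ia = 20/1127 in ≈ 0.018 in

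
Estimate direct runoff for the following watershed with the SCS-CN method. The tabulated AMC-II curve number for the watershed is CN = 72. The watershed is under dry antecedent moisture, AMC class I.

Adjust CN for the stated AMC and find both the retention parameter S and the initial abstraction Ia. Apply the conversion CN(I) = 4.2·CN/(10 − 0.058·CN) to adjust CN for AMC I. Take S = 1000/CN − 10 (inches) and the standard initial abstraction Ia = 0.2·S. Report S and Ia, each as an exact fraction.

CN(I) from CN(II)=72: (4.2·72)/(10 − 0.058·72) = 675/13 ≈ 51.923
Max retention: S = 1000/(675/13) − 10 = 250/27 in (≈ 9.259 in)
Ia = 0.2S: 0.2·9.259 = 1.852 in (exactly 50/27)

S = 250/27 in ≈ 9.259 in; Ia = 50/27 in ≈ 1.852 in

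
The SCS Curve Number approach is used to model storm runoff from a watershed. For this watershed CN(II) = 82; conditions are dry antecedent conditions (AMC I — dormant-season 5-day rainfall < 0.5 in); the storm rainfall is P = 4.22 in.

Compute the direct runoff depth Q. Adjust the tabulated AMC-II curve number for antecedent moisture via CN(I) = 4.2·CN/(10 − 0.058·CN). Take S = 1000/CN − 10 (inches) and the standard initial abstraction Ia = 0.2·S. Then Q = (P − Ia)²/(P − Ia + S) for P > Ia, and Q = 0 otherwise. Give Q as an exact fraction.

Q = 2075440249/1729992950 in ≈ 1.200 in

Adjust CN=82 to AMC I: 4.2·82/(10 − 0.058·82) → (1722/5) ÷ (1311/250) = 28700/437 ≈ 65.675
Retention S: 1000/CN − 10 with CN=65.675 → S = 1500/287 ≈ 5.226 in
Ia = 0.2S: 0.2·5.226 = 1.045 in (exactly 300/287)
Since P=4.220 > Ia=1.045: effective rainfall P−Ia = 45557/14350 in
Q: (45557/14350)² ÷ (120557/14350) = 2075440249/1729992950 in (≈ 1.200 in)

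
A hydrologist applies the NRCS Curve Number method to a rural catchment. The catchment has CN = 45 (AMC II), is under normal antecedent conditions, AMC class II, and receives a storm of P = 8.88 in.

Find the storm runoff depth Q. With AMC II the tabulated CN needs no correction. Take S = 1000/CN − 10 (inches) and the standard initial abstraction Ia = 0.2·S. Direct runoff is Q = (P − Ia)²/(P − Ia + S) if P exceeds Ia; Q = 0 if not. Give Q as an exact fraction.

AMC II — tabulated CN = 45 applies directly.
Retention S: 1000/CN − 10 with CN=45.000 → S = 110/9 ≈ 12.222 in
Ia = 0.2S: 0.2·12.222 = 2.444 in (exactly 22/9)
Since P=8.880 > Ia=2.444: effective rainfall P−Ia = 1448/225 in
Q = (1448/225)²/((1448/225) + 110/9) = (2096704/50625)/(4198/225) = 1048352/472275 in ≈ 2.220 in

Q = 1048352/472275 in ≈ 2.220 in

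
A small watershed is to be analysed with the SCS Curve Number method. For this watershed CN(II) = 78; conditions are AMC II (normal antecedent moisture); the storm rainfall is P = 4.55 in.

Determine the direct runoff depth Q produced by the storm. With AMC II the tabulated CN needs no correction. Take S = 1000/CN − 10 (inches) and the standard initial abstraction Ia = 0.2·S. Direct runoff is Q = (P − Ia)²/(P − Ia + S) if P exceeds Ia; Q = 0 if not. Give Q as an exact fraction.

Q = 9665881/4141020 in ≈ 2.334 in

Average conditions: CN = 78 (no AMC adjustment).
Retention S: 1000/CN − 10 with CN=78.000 → S = 110/39 ≈ 2.821 in
Ia = 0.2S: 0.2·2.821 = 0.564 in (exactly 22/39)
Excess rainfall: 4.550 − 0.564 = 3.986 in; P > Ia so Q > 0
Q = (3109/780)²/((3109/780) + 110/39) = (9665881/608400)/(5309/780) = 9665881/4141020 in ≈ 2.334 in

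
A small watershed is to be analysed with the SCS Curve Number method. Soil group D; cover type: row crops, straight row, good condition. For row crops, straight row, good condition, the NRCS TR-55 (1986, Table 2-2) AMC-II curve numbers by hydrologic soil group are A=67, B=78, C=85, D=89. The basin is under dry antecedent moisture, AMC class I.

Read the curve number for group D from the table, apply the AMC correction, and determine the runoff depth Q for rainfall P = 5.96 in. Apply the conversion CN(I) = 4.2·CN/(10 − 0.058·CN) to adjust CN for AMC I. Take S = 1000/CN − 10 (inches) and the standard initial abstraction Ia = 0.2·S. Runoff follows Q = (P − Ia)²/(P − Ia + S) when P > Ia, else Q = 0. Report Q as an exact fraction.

NRCS table: row crops, straight row, good condition, soil group D → CN(II) = 89
CN(I) from CN(II)=89: (4.2·89)/(10 − 0.058·89) = 186900/2419 ≈ 77.263
Retention S: 1000/CN − 10 with CN=77.263 → S = 5500/1869 ≈ 2.943 in
Ia = 0.2S: 0.2·2.943 = 0.589 in (exactly 1100/1869)
P − Ia = 5.960 − 0.589 = 250981/46725 ≈ 5.371 in (> 0, runoff occurs)
Runoff Q = (P−Ia)²/(P−Ia+S) = (5.371)²/(5.371+2.943) = 62991462361/18151774725 ≈ 3.470 in

Q = 62991462361/18151774725 in ≈ 3.470 in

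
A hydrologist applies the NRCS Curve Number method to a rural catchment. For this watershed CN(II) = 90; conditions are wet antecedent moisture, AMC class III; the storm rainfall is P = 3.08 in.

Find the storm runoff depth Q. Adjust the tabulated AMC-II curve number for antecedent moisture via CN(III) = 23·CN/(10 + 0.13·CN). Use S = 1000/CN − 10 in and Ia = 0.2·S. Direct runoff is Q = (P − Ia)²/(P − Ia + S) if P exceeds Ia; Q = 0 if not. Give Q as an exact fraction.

Adjust CN=90 to AMC III: 23·90/(10 + 0.13·90) → 2070 ÷ (217/10) = 20700/217 ≈ 95.392
Max retention: S = 1000/(20700/217) − 10 = 100/207 in (≈ 0.483 in)
Ia = 0.2·(100/207) = 20/207 in ≈ 0.097 in
Since P=3.080 > Ia=0.097: effective rainfall P−Ia = 15439/5175 in
Q: (15439/5175)² ÷ (17939/5175) = 238362721/92834325 in (≈ 2.568 in)

Q = 238362721/92834325 in ≈ 2.568 in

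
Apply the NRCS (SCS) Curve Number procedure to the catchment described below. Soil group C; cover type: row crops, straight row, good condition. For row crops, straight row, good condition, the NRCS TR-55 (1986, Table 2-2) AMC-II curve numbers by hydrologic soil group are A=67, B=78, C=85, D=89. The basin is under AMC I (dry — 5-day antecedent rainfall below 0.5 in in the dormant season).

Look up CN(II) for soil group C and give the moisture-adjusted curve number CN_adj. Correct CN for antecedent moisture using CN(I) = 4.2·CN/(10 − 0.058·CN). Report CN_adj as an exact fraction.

CN_adj = 11900/169 ≈ 70.414

NRCS table: row crops, straight row, good condition, soil group C → CN(II) = 85
Adjust CN=85 to AMC I: 4.2·85/(10 − 0.058·85) → 357 ÷ (507/100) = 11900/169 ≈ 70.414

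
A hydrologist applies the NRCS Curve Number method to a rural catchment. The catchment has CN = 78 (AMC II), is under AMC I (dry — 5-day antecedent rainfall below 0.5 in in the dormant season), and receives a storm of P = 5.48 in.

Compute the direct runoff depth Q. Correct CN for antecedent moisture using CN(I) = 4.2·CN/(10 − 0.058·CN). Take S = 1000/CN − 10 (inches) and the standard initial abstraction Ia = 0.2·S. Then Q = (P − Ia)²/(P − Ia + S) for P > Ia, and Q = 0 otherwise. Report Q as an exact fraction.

Q = 7174598209/4549606425 in ≈ 1.577 in

Dry (AMC I): CN(I) = 4.2·78/(10 − 0.058·78) = (1638/5)/(1369/250) = 81900/1369 ≈ 59.825
Max retention: S = 1000/(81900/1369) − 10 = 5500/819 in (≈ 6.716 in)
Initial abstraction Ia = S/5 = (5500/819)/5 = 1100/819 ≈ 1.343 in
Since P=5.480 > Ia=1.343: effective rainfall P−Ia = 84703/20475 in
Q = (84703/20475)²/((84703/20475) + 5500/819) = (7174598209/419225625)/(222203/20475) = 7174598209/4549606425 in ≈ 1.577 in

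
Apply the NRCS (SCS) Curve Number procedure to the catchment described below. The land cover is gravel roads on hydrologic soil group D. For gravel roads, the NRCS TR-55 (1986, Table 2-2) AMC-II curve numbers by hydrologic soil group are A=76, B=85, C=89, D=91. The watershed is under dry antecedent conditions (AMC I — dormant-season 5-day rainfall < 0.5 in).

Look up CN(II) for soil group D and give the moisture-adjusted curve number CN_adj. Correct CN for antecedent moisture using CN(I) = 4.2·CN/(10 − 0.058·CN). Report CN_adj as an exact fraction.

CN_adj = 63700/787 ≈ 80.940

NRCS table: gravel roads, soil group D → CN(II) = 91
Adjust CN=91 to AMC I: 4.2·91/(10 − 0.058·91) → (1911/5) ÷ (2361/500) = 63700/787 ≈ 80.940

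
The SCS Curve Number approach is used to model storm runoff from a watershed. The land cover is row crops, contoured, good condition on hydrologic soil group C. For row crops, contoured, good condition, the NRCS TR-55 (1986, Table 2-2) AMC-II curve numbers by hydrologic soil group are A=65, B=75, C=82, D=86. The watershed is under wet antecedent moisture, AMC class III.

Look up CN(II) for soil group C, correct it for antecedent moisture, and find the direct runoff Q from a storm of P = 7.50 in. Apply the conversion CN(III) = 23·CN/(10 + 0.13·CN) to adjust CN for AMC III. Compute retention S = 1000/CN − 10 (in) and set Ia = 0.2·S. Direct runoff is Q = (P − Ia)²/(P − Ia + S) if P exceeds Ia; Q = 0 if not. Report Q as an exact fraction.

NRCS table: row crops, contoured, good condition, soil group C → CN(II) = 82
Wet (AMC III): CN(III) = 23·82/(10 + 0.13·82) = 1886/(1033/50) = 94300/1033 ≈ 91.288
Max retention: S = 1000/(94300/1033) − 10 = 900/943 in (≈ 0.954 in)
Initial abstraction Ia = S/5 = (900/943)/5 = 180/943 ≈ 0.191 in
P − Ia = 7.500 − 0.191 = 13785/1886 ≈ 7.309 in (> 0, runoff occurs)
Q = (13785/1886)²/((13785/1886) + 900/943) = (190026225/3556996)/(15585/1886) = 12668415/1959554 in ≈ 6.465 in

Q = 12668415/1959554 in ≈ 6.465 in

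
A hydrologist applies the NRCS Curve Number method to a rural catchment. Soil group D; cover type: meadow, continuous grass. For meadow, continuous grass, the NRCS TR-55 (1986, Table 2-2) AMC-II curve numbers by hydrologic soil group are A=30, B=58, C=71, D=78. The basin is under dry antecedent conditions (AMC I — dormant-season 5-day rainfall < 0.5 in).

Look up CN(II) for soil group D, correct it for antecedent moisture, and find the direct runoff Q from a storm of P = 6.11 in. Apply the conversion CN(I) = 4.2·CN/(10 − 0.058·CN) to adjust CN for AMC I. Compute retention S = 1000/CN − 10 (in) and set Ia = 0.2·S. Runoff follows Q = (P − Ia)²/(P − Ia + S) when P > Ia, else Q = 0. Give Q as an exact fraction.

Q = 152419187281/77019497100 in ≈ 1.979 in

NRCS table: meadow, continuous grass, soil group D → CN(II) = 78
CN(I) from CN(II)=78: (4.2·78)/(10 − 0.058·78) = 81900/1369 ≈ 59.825
S = 1000/(81900/1369) − 10 = 5500/819 in ≈ 6.716 in
Initial abstraction Ia = S/5 = (5500/819)/5 = 1100/819 ≈ 1.343 in
P − Ia = 6.110 − 1.343 = 390409/81900 ≈ 4.767 in (> 0, runoff occurs)
Q = (390409/81900)²/((390409/81900) + 5500/819) = (152419187281/6707610000)/(940409/81900) = 152419187281/77019497100 in ≈ 1.979 in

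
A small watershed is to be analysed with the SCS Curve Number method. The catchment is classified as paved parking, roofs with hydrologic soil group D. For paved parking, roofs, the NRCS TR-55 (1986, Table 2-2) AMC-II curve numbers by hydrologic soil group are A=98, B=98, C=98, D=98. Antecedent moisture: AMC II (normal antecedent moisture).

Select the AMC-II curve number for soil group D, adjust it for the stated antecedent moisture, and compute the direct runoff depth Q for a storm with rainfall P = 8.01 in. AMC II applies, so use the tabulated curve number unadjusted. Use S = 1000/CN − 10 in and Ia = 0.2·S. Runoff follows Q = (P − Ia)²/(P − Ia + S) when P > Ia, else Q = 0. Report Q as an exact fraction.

NRCS table: paved parking, roofs, soil group D → CN(II) = 98
Average conditions: CN = 98 (no AMC adjustment).
Retention S: 1000/CN − 10 with CN=98.000 → S = 10/49 ≈ 0.204 in
Ia = 0.2S: 0.2·0.204 = 0.041 in (exactly 2/49)
Excess rainfall: 8.010 − 0.041 = 7.969 in; P > Ia so Q > 0
Q: (39049/4900)² ÷ (40049/4900) = 1524824401/196240100 in (≈ 7.770 in)

Q = 1524824401/196240100 in ≈ 7.770 in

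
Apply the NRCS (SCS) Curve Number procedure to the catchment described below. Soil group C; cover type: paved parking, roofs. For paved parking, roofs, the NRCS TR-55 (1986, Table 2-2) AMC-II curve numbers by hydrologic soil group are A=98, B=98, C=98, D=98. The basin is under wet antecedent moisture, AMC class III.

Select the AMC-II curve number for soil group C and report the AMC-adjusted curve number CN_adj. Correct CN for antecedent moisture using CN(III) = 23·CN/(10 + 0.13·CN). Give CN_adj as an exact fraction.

CN_adj = 112700/1137 ≈ 99.120

NRCS table: paved parking, roofs, soil group C → CN(II) = 98
Adjust CN=98 to AMC III: 23·98/(10 + 0.13·98) → 2254 ÷ (1137/50) = 112700/1137 ≈ 99.120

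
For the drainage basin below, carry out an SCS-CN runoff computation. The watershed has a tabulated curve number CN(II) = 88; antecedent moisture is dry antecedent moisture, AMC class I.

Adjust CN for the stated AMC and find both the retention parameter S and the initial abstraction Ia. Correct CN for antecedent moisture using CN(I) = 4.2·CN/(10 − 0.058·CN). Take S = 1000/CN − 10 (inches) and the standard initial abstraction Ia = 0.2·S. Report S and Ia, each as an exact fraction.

Dry (AMC I): CN(I) = 4.2·88/(10 − 0.058·88) = (1848/5)/(612/125) = 3850/51 ≈ 75.490
S = 1000/(3850/51) − 10 = 250/77 in ≈ 3.247 in
Ia = 0.2S: 0.2·3.247 = 0.649 in (exactly 50/77)

S = 250/77 in ≈ 3.247 in; Ia = 50/77 in ≈ 0.649 in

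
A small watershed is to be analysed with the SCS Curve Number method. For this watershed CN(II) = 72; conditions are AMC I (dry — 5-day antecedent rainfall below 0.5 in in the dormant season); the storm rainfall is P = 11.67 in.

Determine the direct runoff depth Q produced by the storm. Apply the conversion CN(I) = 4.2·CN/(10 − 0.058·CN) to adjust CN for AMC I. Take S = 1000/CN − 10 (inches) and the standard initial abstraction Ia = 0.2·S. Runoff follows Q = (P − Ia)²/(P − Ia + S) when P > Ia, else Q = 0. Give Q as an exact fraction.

Q = 702727081/139074300 in ≈ 5.053 in

CN(I) from CN(II)=72: (4.2·72)/(10 − 0.058·72) = 675/13 ≈ 51.923
Retention S: 1000/CN − 10 with CN=51.923 → S = 250/27 ≈ 9.259 in
Ia = 0.2S: 0.2·9.259 = 1.852 in (exactly 50/27)
Since P=11.670 > Ia=1.852: effective rainfall P−Ia = 26509/2700 in
Q = (26509/2700)²/((26509/2700) + 250/27) = (702727081/7290000)/(51509/2700) = 702727081/139074300 in ≈ 5.053 in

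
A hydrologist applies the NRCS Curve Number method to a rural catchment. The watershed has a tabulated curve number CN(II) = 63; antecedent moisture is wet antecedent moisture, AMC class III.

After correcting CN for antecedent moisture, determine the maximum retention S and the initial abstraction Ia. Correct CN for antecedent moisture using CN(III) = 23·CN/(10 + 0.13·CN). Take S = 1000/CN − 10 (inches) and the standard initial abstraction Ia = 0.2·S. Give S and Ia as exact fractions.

S = 3700/1449 in ≈ 2.553 in; Ia = 740/1449 in ≈ 0.511 in

CN(III) from CN(II)=63: (23·63)/(10 + 0.13·63) = 144900/1819 ≈ 79.659
Retention S: 1000/CN − 10 with CN=79.659 → S = 3700/1449 ≈ 2.553 in
Initial abstraction Ia = S/5 = (3700/1449)/5 = 740/1449 ≈ 0.511 in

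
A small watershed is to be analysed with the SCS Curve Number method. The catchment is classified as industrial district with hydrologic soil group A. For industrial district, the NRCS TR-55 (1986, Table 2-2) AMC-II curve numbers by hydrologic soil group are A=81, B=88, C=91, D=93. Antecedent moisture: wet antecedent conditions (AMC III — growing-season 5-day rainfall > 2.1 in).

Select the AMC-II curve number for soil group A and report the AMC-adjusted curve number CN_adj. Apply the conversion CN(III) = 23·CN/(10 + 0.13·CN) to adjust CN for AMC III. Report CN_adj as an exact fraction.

NRCS table: industrial district, soil group A → CN(II) = 81
Adjust CN=81 to AMC III: 23·81/(10 + 0.13·81) → 1863 ÷ (2053/100) = 186300/2053 ≈ 90.745

CN_adj = 186300/2053 ≈ 90.745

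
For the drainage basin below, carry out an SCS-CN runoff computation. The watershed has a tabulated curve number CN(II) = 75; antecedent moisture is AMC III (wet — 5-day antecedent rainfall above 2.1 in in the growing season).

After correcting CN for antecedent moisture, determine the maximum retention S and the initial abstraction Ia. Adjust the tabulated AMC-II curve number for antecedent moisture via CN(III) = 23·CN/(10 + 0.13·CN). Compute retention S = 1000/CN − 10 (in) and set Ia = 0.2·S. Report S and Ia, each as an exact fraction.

S = 100/69 in ≈ 1.449 in; Ia = 20/69 in ≈ 0.290 in

CN(III) from CN(II)=75: (23·75)/(10 + 0.13·75) = 6900/79 ≈ 87.342
Max retention: S = 1000/(6900/79) − 10 = 100/69 in (≈ 1.449 in)
Initial abstraction Ia = S/5 = (100/69)/5 = 20/69 ≈ 0.290 in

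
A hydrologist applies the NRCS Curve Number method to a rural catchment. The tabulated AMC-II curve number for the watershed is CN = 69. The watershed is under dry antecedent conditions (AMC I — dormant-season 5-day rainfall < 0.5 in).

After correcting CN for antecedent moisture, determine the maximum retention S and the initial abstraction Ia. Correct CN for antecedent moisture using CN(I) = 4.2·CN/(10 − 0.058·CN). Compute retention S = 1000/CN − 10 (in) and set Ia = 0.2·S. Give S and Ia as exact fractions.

S = 15500/1449 in ≈ 10.697 in; Ia = 3100/1449 in ≈ 2.139 in

Adjust CN=69 to AMC I: 4.2·69/(10 − 0.058·69) → (1449/5) ÷ (2999/500) = 144900/2999 ≈ 48.316
Max retention: S = 1000/(144900/2999) − 10 = 15500/1449 in (≈ 10.697 in)
Ia = 0.2·(15500/1449) = 3100/1449 in ≈ 2.139 in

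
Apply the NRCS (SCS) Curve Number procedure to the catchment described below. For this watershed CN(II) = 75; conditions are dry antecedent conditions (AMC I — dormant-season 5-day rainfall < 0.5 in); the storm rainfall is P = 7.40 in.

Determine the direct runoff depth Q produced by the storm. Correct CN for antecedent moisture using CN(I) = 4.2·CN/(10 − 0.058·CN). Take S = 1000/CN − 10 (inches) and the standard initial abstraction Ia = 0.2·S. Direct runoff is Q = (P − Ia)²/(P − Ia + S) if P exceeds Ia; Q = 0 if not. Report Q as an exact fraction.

Q = 3352561/1364265 in ≈ 2.457 in

Adjust CN=75 to AMC I: 4.2·75/(10 − 0.058·75) → 315 ÷ (113/20) = 6300/113 ≈ 55.752
Retention S: 1000/CN − 10 with CN=55.752 → S = 500/63 ≈ 7.937 in
Initial abstraction Ia = S/5 = (500/63)/5 = 100/63 ≈ 1.587 in
Excess rainfall: 7.400 − 1.587 = 5.813 in; P > Ia so Q > 0
Runoff Q = (P−Ia)²/(P−Ia+S) = (5.813)²/(5.813+7.937) = 3352561/1364265 ≈ 2.457 in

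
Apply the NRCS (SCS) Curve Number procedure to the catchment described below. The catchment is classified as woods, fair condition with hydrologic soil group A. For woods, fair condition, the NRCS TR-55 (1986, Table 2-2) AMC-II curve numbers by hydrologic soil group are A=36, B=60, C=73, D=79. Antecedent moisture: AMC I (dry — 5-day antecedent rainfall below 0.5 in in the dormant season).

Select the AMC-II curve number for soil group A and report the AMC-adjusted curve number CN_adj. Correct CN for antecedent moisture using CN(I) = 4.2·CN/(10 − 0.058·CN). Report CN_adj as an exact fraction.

NRCS table: woods, fair condition, soil group A → CN(II) = 36
Adjust CN=36 to AMC I: 4.2·36/(10 − 0.058·36) → (756/5) ÷ (989/125) = 18900/989 ≈ 19.110

CN_adj = 18900/989 ≈ 19.110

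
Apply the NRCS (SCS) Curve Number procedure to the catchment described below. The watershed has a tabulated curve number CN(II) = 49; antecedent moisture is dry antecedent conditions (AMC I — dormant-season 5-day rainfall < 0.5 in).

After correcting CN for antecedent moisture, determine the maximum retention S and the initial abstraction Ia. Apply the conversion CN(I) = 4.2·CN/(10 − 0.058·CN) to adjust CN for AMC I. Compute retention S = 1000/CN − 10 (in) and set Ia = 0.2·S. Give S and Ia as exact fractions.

Adjust CN=49 to AMC I: 4.2·49/(10 − 0.058·49) → (1029/5) ÷ (3579/500) = 34300/1193 ≈ 28.751
Max retention: S = 1000/(34300/1193) − 10 = 8500/343 in (≈ 24.781 in)
Ia = 0.2·(8500/343) = 1700/343 in ≈ 4.956 in

S = 8500/343 in ≈ 24.781 in; Ia = 1700/343 in ≈ 4.956 in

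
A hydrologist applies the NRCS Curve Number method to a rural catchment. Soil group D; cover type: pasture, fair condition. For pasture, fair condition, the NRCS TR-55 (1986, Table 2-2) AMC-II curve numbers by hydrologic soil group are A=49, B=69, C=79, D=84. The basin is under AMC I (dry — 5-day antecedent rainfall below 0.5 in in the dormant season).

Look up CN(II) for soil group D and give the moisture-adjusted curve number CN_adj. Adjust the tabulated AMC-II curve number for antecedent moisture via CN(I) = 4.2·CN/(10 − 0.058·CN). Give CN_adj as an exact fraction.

NRCS table: pasture, fair condition, soil group D → CN(II) = 84
CN(I) from CN(II)=84: (4.2·84)/(10 − 0.058·84) = 44100/641 ≈ 68.799

CN_adj = 44100/641 ≈ 68.799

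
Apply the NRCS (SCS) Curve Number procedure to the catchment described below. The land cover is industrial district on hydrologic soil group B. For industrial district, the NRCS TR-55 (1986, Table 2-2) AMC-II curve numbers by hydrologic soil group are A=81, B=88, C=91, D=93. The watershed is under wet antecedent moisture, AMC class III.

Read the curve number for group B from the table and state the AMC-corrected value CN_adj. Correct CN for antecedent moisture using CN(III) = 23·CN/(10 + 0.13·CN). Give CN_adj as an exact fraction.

CN_adj = 6325/67 ≈ 94.403

NRCS table: industrial district, soil group B → CN(II) = 88
Adjust CN=88 to AMC III: 23·88/(10 + 0.13·88) → 2024 ÷ (536/25) = 6325/67 ≈ 94.403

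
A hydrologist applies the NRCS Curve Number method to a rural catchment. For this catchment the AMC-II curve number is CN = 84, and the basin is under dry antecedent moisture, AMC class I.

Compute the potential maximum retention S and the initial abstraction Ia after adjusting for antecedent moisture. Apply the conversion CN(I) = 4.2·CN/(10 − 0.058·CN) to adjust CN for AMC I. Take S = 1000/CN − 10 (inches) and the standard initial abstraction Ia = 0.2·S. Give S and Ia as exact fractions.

Adjust CN=84 to AMC I: 4.2·84/(10 − 0.058·84) → (1764/5) ÷ (641/125) = 44100/641 ≈ 68.799
Max retention: S = 1000/(44100/641) − 10 = 2000/441 in (≈ 4.535 in)
Ia = 0.2·(2000/441) = 400/441 in ≈ 0.907 in

S = 2000/441 in ≈ 4.535 in; Ia = 400/441 in ≈ 0.907 in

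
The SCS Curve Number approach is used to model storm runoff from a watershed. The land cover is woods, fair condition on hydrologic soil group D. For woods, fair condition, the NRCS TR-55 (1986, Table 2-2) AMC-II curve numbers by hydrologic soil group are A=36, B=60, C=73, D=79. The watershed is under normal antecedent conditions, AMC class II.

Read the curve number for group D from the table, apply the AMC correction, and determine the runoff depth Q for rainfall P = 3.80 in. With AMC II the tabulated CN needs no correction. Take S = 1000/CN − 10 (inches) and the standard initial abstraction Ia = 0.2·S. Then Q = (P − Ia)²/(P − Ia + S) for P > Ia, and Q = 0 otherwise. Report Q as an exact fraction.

Q = 1666681/924695 in ≈ 1.802 in

NRCS table: woods, fair condition, soil group D → CN(II) = 79
CN(II) = 79; AMC II needs no correction.
Max retention: S = 1000/79 − 10 = 210/79 in (≈ 2.658 in)
Initial abstraction Ia = S/5 = (210/79)/5 = 42/79 ≈ 0.532 in
P − Ia = 3.800 − 0.532 = 1291/395 ≈ 3.268 in (> 0, runoff occurs)
Runoff Q = (P−Ia)²/(P−Ia+S) = (3.268)²/(3.268+2.658) = 1666681/924695 ≈ 1.802 in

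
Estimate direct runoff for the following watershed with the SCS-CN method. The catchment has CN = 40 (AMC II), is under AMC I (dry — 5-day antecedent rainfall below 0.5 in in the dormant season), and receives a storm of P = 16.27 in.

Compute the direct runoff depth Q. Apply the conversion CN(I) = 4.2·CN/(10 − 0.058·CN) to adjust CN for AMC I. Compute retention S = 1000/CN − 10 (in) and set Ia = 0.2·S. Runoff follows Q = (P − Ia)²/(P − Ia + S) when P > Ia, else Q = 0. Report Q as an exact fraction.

Q = 40819321/21972300 in ≈ 1.858 in

CN(I) from CN(II)=40: (4.2·40)/(10 − 0.058·40) = 175/8 ≈ 21.875
S = 1000/(175/8) − 10 = 250/7 in ≈ 35.714 in
Ia = 0.2S: 0.2·35.714 = 7.143 in (exactly 50/7)
Excess rainfall: 16.270 − 7.143 = 9.127 in; P > Ia so Q > 0
Q = (6389/700)²/((6389/700) + 250/7) = (40819321/490000)/(31389/700) = 40819321/21972300 in ≈ 1.858 in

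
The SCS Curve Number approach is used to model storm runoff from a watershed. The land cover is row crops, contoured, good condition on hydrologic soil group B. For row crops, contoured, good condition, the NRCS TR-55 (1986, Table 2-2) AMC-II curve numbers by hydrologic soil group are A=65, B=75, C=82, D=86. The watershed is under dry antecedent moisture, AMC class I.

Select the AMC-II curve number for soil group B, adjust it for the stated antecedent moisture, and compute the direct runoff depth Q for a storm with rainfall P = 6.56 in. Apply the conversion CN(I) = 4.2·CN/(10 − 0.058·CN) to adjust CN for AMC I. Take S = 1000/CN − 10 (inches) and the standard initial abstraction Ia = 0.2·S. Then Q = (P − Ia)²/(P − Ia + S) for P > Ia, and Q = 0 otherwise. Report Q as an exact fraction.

NRCS table: row crops, contoured, good condition, soil group B → CN(II) = 75
CN(I) from CN(II)=75: (4.2·75)/(10 − 0.058·75) = 6300/113 ≈ 55.752
S = 1000/(6300/113) − 10 = 500/63 in ≈ 7.937 in
Initial abstraction Ia = S/5 = (500/63)/5 = 100/63 ≈ 1.587 in
P − Ia = 6.560 − 1.587 = 7832/1575 ≈ 4.973 in (> 0, runoff occurs)
Runoff Q = (P−Ia)²/(P−Ia+S) = (4.973)²/(4.973+7.937) = 15335056/8005725 ≈ 1.916 in

Q = 15335056/8005725 in ≈ 1.916 in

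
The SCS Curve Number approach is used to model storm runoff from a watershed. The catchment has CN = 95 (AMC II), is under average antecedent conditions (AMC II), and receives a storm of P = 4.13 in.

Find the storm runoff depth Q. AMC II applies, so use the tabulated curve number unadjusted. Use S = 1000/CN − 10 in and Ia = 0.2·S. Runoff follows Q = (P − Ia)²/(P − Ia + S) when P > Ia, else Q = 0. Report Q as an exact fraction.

Average conditions: CN = 95 (no AMC adjustment).
Max retention: S = 1000/95 − 10 = 10/19 in (≈ 0.526 in)
Ia = 0.2S: 0.2·0.526 = 0.105 in (exactly 2/19)
Since P=4.130 > Ia=0.105: effective rainfall P−Ia = 7647/1900 in
Q: (7647/1900)² ÷ (8647/1900) = 58476609/16429300 in (≈ 3.559 in)

Q = 58476609/16429300 in ≈ 3.559 in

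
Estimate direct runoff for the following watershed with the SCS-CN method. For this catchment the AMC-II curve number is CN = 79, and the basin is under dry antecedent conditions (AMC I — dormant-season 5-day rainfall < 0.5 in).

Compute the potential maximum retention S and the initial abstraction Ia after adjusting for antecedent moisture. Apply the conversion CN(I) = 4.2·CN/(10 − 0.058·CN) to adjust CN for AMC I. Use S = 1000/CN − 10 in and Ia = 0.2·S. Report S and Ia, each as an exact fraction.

Dry (AMC I): CN(I) = 4.2·79/(10 − 0.058·79) = (1659/5)/(2709/500) = 7900/129 ≈ 61.240
Retention S: 1000/CN − 10 with CN=61.240 → S = 500/79 ≈ 6.329 in
Initial abstraction Ia = S/5 = (500/79)/5 = 100/79 ≈ 1.266 in

S = 500/79 in ≈ 6.329 in; Ia = 100/79 in ≈ 1.266 in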